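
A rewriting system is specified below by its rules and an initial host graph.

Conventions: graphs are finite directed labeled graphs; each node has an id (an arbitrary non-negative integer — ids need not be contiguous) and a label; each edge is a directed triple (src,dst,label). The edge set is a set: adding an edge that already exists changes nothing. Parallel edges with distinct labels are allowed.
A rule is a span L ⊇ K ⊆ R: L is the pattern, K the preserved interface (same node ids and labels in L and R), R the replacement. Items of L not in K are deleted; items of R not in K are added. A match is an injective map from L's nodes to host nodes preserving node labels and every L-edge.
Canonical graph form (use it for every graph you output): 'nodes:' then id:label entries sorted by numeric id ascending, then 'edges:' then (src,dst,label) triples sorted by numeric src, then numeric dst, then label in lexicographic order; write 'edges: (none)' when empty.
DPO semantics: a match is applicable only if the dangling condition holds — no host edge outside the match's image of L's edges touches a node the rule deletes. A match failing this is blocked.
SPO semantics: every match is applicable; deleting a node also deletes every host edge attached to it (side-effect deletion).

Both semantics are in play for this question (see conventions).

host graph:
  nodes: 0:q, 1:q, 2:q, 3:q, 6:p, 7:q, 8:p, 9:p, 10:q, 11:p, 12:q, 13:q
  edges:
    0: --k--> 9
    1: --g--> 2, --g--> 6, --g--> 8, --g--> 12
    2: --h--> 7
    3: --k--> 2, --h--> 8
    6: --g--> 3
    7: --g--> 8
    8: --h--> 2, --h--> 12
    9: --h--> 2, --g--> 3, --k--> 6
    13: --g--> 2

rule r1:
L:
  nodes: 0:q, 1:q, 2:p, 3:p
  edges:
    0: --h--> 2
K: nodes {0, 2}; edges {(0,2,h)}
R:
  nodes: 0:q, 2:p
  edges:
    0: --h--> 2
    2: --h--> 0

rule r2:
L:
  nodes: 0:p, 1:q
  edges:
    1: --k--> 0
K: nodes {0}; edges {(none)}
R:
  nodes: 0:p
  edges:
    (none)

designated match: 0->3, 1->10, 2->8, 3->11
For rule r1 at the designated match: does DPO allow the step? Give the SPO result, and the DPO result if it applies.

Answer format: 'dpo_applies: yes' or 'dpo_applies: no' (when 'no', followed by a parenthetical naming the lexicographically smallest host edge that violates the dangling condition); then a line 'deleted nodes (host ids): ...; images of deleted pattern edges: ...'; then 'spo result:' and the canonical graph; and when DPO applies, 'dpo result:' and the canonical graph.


dpo_applies: yes
deleted nodes (host ids): 10, 11; images of deleted pattern edges: (none)
spo result:
nodes: 0:q, 1:q, 2:q, 3:q, 6:p, 7:q, 8:p, 9:p, 12:q, 13:q
edges: (0,9,k); (1,2,g); (1,6,g); (1,8,g); (1,12,g); (2,7,h); (3,2,k); (3,8,h); (6,3,g); (7,8,g); (8,2,h); (8,3,h); (8,12,h); (9,2,h); (9,3,g); (9,6,k); (13,2,g)
dpo result:
nodes: 0:q, 1:q, 2:q, 3:q, 6:p, 7:q, 8:p, 9:p, 12:q, 13:q
edges: (0,9,k); (1,2,g); (1,6,g); (1,8,g); (1,12,g); (2,7,h); (3,2,k); (3,8,h); (6,3,g); (7,8,g); (8,2,h); (8,3,h); (8,12,h); (9,2,h); (9,3,g); (9,6,k); (13,2,g)


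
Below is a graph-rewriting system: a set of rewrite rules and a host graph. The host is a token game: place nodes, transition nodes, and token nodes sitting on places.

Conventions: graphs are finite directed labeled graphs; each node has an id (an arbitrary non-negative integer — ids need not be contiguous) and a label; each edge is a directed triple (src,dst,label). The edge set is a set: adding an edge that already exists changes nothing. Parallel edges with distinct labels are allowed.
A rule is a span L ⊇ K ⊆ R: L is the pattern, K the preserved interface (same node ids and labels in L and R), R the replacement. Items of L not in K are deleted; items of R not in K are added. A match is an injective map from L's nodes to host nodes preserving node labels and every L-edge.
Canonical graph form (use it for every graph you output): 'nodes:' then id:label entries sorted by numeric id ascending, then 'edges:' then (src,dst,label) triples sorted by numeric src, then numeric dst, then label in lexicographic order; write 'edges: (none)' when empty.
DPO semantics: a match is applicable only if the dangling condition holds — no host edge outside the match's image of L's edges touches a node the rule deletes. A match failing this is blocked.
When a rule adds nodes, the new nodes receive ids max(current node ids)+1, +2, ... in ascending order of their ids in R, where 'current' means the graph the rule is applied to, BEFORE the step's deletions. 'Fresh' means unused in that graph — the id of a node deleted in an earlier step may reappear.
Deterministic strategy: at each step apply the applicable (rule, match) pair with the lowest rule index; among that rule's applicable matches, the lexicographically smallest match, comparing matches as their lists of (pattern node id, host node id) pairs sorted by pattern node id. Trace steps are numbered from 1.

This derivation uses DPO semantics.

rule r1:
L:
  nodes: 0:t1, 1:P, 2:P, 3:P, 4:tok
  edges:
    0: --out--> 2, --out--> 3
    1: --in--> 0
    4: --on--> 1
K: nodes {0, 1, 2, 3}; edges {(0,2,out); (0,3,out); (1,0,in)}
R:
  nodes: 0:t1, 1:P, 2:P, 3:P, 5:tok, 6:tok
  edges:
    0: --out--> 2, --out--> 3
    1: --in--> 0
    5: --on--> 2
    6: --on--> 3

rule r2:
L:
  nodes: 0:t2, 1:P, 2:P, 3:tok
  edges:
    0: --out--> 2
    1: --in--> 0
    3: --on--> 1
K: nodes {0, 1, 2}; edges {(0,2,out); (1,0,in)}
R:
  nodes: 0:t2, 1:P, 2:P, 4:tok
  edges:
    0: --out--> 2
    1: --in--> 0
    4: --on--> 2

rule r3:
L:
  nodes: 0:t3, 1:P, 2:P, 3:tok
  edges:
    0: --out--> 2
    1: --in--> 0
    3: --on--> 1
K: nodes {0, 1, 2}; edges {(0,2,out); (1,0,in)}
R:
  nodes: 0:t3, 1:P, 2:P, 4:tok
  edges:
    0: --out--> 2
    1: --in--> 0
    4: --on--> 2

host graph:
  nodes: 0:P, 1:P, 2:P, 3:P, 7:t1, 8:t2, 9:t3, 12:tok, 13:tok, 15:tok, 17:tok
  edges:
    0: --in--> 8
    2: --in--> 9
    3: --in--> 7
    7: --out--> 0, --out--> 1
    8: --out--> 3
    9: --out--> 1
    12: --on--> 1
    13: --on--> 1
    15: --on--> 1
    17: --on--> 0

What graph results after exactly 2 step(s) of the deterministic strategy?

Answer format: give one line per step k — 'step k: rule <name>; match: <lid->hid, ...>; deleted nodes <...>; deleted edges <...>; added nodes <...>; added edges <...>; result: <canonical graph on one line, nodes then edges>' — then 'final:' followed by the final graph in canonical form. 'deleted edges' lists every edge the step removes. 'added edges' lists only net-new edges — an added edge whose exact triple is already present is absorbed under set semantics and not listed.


step 1: rule r2; match: 0->8, 1->0, 2->3, 3->17; deleted nodes 17; deleted edges (17,0,on); added nodes 18; added edges (18,3,on); result: nodes: 0:P, 1:P, 2:P, 3:P, 7:t1, 8:t2, 9:t3, 12:tok, 13:tok, 15:tok, 18:tok edges: (0,8,in); (2,9,in); (3,7,in); (7,0,out); (7,1,out); (8,3,out); (9,1,out); (12,1,on); (13,1,on); (15,1,on); (18,3,on)
step 2: rule r1; match: 0->7, 1->3, 2->0, 3->1, 4->18; deleted nodes 18; deleted edges (18,3,on); added nodes 19, 20; added edges (19,0,on); (20,1,on); result: nodes: 0:P, 1:P, 2:P, 3:P, 7:t1, 8:t2, 9:t3, 12:tok, 13:tok, 15:tok, 19:tok, 20:tok edges: (0,8,in); (2,9,in); (3,7,in); (7,0,out); (7,1,out); (8,3,out); (9,1,out); (12,1,on); (13,1,on); (15,1,on); (19,0,on); (20,1,on)
final:
nodes: 0:P, 1:P, 2:P, 3:P, 7:t1, 8:t2, 9:t3, 12:tok, 13:tok, 15:tok, 19:tok, 20:tok
edges: (0,8,in); (2,9,in); (3,7,in); (7,0,out); (7,1,out); (8,3,out); (9,1,out); (12,1,on); (13,1,on); (15,1,on); (19,0,on); (20,1,on)


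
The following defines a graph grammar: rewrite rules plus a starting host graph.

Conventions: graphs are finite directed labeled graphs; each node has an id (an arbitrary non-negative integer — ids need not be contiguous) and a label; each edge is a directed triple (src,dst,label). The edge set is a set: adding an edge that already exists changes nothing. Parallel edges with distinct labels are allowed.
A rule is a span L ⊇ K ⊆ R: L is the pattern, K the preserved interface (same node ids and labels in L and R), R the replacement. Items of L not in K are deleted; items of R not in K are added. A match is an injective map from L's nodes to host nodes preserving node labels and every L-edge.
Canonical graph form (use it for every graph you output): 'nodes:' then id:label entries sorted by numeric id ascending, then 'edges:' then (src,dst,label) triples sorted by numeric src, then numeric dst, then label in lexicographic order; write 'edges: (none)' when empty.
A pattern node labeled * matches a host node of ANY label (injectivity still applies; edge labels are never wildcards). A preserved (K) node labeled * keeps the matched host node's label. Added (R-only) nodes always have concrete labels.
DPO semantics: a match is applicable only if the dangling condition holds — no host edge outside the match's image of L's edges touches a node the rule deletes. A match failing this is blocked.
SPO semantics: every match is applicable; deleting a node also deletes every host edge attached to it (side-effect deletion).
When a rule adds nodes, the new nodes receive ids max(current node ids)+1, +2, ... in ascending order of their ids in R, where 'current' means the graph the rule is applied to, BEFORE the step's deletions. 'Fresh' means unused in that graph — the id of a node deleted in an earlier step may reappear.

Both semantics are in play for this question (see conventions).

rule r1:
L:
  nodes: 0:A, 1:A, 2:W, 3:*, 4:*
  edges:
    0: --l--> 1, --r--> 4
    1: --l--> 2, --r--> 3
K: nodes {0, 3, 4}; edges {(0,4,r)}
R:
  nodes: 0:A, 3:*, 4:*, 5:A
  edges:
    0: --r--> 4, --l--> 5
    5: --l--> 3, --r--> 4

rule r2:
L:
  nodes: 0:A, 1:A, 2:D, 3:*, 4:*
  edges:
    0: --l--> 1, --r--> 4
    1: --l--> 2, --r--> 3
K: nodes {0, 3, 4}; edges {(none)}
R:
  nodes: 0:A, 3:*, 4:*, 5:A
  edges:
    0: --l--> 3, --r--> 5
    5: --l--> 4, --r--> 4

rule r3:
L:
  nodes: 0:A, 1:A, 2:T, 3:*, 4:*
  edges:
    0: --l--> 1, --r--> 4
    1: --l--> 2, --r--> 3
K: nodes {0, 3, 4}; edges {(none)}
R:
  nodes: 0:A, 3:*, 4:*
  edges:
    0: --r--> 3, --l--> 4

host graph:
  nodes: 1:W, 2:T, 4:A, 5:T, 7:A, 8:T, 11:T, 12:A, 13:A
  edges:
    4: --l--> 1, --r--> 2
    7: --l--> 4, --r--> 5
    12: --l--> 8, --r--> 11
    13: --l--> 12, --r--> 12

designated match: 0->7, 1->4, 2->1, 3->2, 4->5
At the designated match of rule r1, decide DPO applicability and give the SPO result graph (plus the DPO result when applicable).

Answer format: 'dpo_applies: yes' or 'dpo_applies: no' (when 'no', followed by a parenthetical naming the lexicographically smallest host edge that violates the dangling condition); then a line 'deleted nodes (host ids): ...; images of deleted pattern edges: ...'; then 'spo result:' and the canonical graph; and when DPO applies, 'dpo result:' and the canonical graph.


dpo_applies: yes
deleted nodes (host ids): 1, 4; images of deleted pattern edges: (4,1,l); (4,2,r); (7,4,l)
spo result:
nodes: 2:T, 5:T, 7:A, 8:T, 11:T, 12:A, 13:A, 14:A
edges: (7,5,r); (7,14,l); (12,8,l); (12,11,r); (13,12,l); (13,12,r); (14,2,l); (14,5,r)
dpo result:
nodes: 2:T, 5:T, 7:A, 8:T, 11:T, 12:A, 13:A, 14:A
edges: (7,5,r); (7,14,l); (12,8,l); (12,11,r); (13,12,l); (13,12,r); (14,2,l); (14,5,r)


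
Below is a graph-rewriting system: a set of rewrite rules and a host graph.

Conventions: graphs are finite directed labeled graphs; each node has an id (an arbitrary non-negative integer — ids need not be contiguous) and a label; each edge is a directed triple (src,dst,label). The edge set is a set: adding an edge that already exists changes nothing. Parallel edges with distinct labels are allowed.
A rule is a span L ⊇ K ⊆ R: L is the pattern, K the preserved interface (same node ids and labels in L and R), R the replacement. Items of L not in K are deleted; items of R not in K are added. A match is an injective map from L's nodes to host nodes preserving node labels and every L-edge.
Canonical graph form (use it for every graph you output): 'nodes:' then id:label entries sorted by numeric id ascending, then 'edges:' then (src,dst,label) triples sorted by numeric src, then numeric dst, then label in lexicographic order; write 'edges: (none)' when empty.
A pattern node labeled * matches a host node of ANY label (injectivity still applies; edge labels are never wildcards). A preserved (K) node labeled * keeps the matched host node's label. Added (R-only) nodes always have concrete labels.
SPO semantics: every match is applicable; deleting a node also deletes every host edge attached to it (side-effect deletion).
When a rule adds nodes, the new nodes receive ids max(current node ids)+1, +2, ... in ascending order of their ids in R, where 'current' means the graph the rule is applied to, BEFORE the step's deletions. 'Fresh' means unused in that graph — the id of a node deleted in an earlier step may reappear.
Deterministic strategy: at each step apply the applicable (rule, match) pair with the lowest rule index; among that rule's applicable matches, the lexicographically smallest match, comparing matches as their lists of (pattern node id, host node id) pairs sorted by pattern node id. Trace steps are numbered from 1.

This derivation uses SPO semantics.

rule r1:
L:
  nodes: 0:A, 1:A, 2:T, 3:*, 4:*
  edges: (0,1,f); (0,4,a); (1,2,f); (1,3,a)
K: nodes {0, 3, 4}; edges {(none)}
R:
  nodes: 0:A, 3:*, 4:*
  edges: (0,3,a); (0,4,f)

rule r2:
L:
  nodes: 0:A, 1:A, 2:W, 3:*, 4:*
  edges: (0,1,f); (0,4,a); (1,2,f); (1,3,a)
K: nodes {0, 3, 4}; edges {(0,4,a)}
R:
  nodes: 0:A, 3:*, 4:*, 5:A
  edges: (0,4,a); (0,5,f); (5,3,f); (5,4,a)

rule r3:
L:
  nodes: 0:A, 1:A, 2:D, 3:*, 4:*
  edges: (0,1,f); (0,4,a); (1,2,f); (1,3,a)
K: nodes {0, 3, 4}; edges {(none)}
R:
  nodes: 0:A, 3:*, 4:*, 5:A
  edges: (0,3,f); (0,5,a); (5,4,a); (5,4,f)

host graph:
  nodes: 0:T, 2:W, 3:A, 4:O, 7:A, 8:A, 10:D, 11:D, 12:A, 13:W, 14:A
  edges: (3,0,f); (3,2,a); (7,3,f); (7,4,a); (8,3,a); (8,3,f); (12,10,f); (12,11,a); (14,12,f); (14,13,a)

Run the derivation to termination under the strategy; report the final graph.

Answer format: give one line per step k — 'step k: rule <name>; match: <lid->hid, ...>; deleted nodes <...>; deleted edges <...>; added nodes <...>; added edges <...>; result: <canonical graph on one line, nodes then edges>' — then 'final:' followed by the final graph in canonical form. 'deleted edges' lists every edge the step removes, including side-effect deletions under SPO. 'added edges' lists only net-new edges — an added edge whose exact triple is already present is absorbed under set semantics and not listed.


step 1: rule r1; match: 0->7, 1->3, 2->0, 3->2, 4->4; deleted nodes 0, 3; deleted edges (3,0,f); (3,2,a); (7,3,f); (7,4,a); (8,3,a); (8,3,f); added nodes (none); added edges (7,2,a); (7,4,f); result: nodes: 2:W, 4:O, 7:A, 8:A, 10:D, 11:D, 12:A, 13:W, 14:A edges: (7,2,a); (7,4,f); (12,10,f); (12,11,a); (14,12,f); (14,13,a)
step 2: rule r3; match: 0->14, 1->12, 2->10, 3->11, 4->13; deleted nodes 10, 12; deleted edges (12,10,f); (12,11,a); (14,12,f); (14,13,a); added nodes 15; added edges (14,11,f); (14,15,a); (15,13,a); (15,13,f); result: nodes: 2:W, 4:O, 7:A, 8:A, 11:D, 13:W, 14:A, 15:A edges: (7,2,a); (7,4,f); (14,11,f); (14,15,a); (15,13,a); (15,13,f)
final:
nodes: 2:W, 4:O, 7:A, 8:A, 11:D, 13:W, 14:A, 15:A
edges: (7,2,a); (7,4,f); (14,11,f); (14,15,a); (15,13,a); (15,13,f)


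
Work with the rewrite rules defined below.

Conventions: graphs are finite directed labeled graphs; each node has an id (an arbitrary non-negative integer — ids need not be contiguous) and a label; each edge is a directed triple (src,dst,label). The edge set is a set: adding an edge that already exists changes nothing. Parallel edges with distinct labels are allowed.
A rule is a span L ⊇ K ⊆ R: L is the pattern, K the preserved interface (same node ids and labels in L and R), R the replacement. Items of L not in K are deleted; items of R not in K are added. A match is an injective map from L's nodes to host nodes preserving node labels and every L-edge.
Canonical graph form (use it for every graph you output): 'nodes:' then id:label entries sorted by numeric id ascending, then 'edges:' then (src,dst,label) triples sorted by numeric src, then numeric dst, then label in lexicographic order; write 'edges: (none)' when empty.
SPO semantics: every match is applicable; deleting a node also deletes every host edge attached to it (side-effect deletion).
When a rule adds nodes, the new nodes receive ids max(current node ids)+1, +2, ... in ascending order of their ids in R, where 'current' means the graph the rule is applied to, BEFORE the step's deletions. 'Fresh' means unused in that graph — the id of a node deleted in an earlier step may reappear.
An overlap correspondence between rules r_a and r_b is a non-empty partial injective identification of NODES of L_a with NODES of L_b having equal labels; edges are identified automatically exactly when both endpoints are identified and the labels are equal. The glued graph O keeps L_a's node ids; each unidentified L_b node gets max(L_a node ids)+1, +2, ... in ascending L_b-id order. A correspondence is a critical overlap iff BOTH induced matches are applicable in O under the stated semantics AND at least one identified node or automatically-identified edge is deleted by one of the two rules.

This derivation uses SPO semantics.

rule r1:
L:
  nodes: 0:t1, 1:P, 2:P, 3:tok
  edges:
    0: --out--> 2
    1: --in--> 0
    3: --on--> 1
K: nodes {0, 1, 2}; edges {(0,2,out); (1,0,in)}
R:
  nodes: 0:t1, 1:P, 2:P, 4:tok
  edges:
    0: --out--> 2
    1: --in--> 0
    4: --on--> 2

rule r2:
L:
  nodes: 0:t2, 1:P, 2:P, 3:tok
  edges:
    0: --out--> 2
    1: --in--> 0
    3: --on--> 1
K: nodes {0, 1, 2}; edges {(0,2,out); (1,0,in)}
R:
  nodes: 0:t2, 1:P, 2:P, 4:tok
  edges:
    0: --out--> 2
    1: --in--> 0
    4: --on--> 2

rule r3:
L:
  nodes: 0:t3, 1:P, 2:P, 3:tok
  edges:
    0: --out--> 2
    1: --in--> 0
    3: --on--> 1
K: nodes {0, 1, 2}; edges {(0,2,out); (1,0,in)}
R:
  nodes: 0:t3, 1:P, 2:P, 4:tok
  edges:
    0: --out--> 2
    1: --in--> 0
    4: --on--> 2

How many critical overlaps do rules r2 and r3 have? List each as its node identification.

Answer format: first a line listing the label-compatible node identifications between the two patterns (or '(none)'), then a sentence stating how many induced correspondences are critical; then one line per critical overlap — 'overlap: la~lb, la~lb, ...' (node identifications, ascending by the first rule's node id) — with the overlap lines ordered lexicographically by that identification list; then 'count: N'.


label-compatible node identifications between L(r2) and L(r3): 1~1, 1~2, 2~1, 2~2, 3~3
7 of the induced correspondences are critical overlaps of r2 and r3.
overlap: 1~1, 2~2, 3~3
overlap: 1~1, 3~3
overlap: 1~2, 2~1, 3~3
overlap: 1~2, 3~3
overlap: 2~1, 3~3
overlap: 2~2, 3~3
overlap: 3~3
count: 7


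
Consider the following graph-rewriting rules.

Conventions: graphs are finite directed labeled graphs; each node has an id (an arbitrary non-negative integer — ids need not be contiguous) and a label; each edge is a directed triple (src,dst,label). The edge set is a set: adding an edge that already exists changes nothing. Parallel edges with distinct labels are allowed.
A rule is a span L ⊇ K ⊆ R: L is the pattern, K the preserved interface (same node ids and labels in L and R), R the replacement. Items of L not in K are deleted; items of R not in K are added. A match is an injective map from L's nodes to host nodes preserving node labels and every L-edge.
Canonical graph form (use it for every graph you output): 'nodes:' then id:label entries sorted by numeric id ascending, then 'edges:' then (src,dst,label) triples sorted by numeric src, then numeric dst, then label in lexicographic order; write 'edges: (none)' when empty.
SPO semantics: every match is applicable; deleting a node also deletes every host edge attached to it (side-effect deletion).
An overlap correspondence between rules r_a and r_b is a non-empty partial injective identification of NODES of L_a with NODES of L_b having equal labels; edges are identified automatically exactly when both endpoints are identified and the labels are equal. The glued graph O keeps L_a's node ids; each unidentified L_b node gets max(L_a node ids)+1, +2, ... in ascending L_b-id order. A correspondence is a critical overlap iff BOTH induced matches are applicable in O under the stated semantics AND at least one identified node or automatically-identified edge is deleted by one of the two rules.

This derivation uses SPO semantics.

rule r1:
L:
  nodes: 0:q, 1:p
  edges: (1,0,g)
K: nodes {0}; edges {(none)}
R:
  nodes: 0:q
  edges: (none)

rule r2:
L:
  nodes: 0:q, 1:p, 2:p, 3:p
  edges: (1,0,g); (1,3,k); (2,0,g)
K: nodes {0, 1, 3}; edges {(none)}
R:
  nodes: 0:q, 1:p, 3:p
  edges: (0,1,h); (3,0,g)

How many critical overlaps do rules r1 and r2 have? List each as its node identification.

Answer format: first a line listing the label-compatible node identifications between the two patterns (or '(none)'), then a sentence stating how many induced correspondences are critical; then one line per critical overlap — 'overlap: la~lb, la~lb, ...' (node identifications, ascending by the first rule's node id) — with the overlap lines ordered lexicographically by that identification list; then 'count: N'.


label-compatible node identifications between L(r1) and L(r2): 0~0, 1~1, 1~2, 1~3
6 of the induced correspondences are critical overlaps of r1 and r2.
overlap: 0~0, 1~1
overlap: 0~0, 1~2
overlap: 0~0, 1~3
overlap: 1~1
overlap: 1~2
overlap: 1~3
count: 6


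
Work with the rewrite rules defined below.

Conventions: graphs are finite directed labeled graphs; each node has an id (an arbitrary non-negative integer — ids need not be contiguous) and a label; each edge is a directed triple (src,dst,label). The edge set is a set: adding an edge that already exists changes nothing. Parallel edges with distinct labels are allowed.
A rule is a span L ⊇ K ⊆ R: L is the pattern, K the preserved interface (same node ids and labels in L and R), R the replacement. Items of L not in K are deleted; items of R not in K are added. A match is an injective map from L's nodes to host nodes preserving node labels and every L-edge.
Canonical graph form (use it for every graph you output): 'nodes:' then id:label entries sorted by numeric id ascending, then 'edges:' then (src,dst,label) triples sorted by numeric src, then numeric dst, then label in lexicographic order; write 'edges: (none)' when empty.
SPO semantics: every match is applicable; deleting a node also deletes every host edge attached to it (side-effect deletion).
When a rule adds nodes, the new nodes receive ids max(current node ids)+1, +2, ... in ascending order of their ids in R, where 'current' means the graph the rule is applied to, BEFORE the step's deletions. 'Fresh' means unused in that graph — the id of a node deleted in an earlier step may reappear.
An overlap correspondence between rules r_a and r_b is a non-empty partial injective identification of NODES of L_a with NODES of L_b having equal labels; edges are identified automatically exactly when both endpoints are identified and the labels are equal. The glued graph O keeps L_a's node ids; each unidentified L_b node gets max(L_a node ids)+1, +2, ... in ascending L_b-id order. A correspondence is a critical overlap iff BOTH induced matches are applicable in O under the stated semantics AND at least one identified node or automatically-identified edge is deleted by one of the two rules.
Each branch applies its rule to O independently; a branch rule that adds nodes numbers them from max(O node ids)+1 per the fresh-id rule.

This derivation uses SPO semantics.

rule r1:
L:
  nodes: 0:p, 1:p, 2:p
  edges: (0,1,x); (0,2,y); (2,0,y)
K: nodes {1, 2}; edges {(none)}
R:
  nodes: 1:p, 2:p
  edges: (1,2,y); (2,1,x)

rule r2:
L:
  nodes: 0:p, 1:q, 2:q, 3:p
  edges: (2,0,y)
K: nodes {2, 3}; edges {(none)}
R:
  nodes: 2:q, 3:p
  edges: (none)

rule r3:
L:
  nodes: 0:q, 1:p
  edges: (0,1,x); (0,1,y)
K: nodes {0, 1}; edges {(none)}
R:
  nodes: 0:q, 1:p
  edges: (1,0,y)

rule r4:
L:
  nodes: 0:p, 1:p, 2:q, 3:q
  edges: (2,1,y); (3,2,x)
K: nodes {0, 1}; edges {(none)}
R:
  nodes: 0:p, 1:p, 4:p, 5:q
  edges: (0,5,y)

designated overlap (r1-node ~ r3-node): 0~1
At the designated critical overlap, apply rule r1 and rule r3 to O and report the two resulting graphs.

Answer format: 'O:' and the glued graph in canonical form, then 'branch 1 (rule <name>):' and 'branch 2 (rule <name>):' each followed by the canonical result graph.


O:
nodes: 0:p, 1:p, 2:p, 3:q
edges: (0,1,x); (0,2,y); (2,0,y); (3,0,x); (3,0,y)
branch 1 (rule r1):
nodes: 1:p, 2:p, 3:q
edges: (1,2,y); (2,1,x)
branch 2 (rule r3):
nodes: 0:p, 1:p, 2:p, 3:q
edges: (0,1,x); (0,2,y); (0,3,y); (2,0,y)


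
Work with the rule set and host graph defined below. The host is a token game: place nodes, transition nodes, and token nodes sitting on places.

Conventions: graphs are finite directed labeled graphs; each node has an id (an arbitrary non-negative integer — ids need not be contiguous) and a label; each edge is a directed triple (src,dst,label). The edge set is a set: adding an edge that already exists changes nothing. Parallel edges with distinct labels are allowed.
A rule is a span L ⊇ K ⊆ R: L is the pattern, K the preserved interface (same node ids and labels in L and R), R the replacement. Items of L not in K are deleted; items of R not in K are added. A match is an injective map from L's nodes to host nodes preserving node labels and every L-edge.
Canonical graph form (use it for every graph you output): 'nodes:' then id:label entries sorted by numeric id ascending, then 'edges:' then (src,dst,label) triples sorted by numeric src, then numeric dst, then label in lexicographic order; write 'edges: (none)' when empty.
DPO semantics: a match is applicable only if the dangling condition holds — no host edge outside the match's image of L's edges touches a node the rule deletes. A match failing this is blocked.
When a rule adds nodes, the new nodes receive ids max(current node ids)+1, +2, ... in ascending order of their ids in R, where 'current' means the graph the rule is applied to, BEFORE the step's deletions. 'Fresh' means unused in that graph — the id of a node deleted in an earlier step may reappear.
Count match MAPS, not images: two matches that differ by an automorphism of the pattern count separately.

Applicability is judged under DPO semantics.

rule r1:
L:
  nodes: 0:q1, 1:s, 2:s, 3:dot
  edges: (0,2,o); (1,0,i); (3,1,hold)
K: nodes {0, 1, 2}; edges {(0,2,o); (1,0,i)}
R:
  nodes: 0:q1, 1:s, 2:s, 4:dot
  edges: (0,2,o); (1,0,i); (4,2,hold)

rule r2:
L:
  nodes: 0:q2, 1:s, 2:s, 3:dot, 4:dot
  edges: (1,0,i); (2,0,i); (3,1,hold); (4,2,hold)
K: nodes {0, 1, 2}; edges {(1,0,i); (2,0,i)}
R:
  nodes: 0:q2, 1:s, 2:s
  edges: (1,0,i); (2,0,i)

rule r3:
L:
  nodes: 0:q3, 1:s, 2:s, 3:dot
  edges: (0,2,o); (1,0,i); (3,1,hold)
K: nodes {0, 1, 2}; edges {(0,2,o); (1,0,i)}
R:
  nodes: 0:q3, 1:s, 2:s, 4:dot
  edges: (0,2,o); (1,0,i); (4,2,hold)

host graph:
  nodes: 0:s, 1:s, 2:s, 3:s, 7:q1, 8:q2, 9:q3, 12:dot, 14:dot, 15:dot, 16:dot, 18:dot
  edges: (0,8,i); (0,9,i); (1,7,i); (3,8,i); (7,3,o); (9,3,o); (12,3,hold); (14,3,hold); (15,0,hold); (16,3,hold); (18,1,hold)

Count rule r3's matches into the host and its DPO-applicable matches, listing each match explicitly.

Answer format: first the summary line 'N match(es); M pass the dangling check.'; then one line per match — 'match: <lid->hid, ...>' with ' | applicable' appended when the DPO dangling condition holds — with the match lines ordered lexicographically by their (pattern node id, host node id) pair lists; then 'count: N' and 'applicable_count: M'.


1 match(es); 1 pass the dangling check.
match: 0->9, 1->0, 2->3, 3->15 | applicable
count: 1
applicable_count: 1


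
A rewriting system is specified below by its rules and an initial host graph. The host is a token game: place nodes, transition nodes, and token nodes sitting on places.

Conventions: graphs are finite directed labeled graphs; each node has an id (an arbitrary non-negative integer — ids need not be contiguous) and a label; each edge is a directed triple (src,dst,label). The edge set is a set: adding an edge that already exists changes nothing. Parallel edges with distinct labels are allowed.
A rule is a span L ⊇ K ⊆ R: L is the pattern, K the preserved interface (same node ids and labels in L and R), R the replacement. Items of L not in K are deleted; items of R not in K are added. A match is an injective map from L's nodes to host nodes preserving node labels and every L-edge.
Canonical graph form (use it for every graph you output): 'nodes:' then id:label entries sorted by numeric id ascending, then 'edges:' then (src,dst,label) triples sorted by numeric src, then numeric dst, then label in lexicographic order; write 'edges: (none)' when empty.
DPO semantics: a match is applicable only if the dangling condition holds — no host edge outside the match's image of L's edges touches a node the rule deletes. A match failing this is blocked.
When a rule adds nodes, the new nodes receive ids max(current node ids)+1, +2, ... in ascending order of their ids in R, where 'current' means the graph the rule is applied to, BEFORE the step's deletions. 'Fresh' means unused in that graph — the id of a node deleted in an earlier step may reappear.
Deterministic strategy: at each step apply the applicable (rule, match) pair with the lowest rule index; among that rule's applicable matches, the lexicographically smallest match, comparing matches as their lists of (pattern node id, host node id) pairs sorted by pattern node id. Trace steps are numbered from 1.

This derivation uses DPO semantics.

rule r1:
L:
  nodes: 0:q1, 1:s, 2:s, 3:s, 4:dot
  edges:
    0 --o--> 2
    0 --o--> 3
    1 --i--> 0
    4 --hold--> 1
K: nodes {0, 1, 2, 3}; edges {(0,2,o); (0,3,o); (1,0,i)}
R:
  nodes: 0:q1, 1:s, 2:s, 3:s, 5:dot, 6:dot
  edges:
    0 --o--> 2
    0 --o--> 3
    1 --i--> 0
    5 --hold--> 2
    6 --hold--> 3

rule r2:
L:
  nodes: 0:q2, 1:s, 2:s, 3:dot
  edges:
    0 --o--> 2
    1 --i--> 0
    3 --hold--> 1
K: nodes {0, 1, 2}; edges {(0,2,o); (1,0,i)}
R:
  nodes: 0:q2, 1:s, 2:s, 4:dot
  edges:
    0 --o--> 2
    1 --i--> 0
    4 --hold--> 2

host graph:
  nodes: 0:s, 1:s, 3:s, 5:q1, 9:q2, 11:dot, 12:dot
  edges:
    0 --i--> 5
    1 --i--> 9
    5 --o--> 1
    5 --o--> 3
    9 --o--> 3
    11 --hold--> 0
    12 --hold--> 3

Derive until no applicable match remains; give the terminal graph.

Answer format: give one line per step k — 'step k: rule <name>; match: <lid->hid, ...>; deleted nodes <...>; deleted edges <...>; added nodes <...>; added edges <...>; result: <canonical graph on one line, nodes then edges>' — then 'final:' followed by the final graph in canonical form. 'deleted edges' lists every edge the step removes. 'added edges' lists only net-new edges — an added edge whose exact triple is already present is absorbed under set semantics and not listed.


step 1: rule r1; match: 0->5, 1->0, 2->1, 3->3, 4->11; deleted nodes 11; deleted edges (11,0,hold); added nodes 13, 14; added edges (13,1,hold); (14,3,hold); result: nodes: 0:s, 1:s, 3:s, 5:q1, 9:q2, 12:dot, 13:dot, 14:dot edges: (0,5,i); (1,9,i); (5,1,o); (5,3,o); (9,3,o); (12,3,hold); (13,1,hold); (14,3,hold)
step 2: rule r2; match: 0->9, 1->1, 2->3, 3->13; deleted nodes 13; deleted edges (13,1,hold); added nodes 15; added edges (15,3,hold); result: nodes: 0:s, 1:s, 3:s, 5:q1, 9:q2, 12:dot, 14:dot, 15:dot edges: (0,5,i); (1,9,i); (5,1,o); (5,3,o); (9,3,o); (12,3,hold); (14,3,hold); (15,3,hold)
final:
nodes: 0:s, 1:s, 3:s, 5:q1, 9:q2, 12:dot, 14:dot, 15:dot
edges: (0,5,i); (1,9,i); (5,1,o); (5,3,o); (9,3,o); (12,3,hold); (14,3,hold); (15,3,hold)


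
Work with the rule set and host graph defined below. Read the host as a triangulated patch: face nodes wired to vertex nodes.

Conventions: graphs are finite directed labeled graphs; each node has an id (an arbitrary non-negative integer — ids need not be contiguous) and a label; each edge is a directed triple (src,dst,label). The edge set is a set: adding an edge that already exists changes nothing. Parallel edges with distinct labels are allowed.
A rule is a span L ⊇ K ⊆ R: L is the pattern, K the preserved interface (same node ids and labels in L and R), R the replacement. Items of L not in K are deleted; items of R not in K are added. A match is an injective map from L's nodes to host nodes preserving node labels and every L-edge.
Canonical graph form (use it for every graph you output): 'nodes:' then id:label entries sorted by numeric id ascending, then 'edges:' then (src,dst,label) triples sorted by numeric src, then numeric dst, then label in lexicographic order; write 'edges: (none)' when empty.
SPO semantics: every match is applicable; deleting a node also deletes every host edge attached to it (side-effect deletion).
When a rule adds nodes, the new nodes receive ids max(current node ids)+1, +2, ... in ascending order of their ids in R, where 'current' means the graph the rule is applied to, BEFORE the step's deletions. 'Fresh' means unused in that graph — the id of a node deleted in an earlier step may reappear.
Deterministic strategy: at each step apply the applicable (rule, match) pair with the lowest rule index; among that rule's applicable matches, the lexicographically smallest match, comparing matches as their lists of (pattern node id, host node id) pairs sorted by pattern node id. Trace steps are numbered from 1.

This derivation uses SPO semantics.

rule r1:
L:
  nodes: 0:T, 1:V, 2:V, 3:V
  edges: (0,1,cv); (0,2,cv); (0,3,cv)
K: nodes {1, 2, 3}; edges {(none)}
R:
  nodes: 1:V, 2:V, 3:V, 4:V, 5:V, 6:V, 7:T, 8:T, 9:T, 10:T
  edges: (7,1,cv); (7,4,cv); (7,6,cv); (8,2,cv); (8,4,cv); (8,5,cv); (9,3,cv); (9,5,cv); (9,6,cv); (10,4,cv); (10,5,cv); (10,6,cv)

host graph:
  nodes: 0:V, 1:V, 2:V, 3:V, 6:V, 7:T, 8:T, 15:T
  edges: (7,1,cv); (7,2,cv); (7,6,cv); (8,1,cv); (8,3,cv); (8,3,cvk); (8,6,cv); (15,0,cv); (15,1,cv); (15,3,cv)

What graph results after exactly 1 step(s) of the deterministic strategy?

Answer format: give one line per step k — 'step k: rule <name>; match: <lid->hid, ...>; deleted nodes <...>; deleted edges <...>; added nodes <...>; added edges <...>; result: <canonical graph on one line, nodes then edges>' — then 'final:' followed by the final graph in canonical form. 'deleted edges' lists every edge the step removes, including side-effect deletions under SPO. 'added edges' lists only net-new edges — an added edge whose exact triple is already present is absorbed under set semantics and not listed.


step 1: rule r1; match: 0->7, 1->1, 2->2, 3->6; deleted nodes 7; deleted edges (7,1,cv); (7,2,cv); (7,6,cv); added nodes 16, 17, 18, 19, 20, 21, 22; added edges (19,1,cv); (19,16,cv); (19,18,cv); (20,2,cv); (20,16,cv); (20,17,cv); (21,6,cv); (21,17,cv); (21,18,cv); (22,16,cv); (22,17,cv); (22,18,cv); result: nodes: 0:V, 1:V, 2:V, 3:V, 6:V, 8:T, 15:T, 16:V, 17:V, 18:V, 19:T, 20:T, 21:T, 22:T edges: (8,1,cv); (8,3,cv); (8,3,cvk); (8,6,cv); (15,0,cv); (15,1,cv); (15,3,cv); (19,1,cv); (19,16,cv); (19,18,cv); (20,2,cv); (20,16,cv); (20,17,cv); (21,6,cv); (21,17,cv); (21,18,cv); (22,16,cv); (22,17,cv); (22,18,cv)
final:
nodes: 0:V, 1:V, 2:V, 3:V, 6:V, 8:T, 15:T, 16:V, 17:V, 18:V, 19:T, 20:T, 21:T, 22:T
edges: (8,1,cv); (8,3,cv); (8,3,cvk); (8,6,cv); (15,0,cv); (15,1,cv); (15,3,cv); (19,1,cv); (19,16,cv); (19,18,cv); (20,2,cv); (20,16,cv); (20,17,cv); (21,6,cv); (21,17,cv); (21,18,cv); (22,16,cv); (22,17,cv); (22,18,cv)


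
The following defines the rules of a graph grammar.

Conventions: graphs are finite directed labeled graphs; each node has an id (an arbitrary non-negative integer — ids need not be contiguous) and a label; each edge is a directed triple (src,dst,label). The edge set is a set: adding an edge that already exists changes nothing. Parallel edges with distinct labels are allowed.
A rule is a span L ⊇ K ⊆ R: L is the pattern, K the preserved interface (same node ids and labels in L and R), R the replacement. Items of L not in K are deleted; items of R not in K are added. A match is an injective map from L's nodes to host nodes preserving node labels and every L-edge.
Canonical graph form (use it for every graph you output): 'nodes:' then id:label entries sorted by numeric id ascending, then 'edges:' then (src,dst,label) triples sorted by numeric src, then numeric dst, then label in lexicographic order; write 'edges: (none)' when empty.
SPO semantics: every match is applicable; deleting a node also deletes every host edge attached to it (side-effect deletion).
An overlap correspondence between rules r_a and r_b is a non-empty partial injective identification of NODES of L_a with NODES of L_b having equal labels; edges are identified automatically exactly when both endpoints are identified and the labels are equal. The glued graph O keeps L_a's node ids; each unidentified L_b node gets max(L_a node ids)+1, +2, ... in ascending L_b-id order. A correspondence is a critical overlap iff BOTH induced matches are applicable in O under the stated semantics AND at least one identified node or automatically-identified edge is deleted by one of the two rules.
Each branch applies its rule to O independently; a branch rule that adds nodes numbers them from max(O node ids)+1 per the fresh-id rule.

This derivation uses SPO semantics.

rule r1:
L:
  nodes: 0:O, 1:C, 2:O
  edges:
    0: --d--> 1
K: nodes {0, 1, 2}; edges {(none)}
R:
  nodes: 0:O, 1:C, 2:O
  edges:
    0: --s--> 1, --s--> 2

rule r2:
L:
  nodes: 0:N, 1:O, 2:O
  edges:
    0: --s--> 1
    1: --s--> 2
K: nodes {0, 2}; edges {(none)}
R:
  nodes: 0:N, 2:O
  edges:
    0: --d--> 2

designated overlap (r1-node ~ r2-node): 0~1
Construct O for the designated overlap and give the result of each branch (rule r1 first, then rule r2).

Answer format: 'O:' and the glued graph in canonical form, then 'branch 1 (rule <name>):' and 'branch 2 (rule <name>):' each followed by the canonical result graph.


O:
nodes: 0:O, 1:C, 2:O, 3:N, 4:O
edges: (0,1,d); (0,4,s); (3,0,s)
branch 1 (rule r1):
nodes: 0:O, 1:C, 2:O, 3:N, 4:O
edges: (0,1,s); (0,2,s); (0,4,s); (3,0,s)
branch 2 (rule r2):
nodes: 1:C, 2:O, 3:N, 4:O
edges: (3,4,d)


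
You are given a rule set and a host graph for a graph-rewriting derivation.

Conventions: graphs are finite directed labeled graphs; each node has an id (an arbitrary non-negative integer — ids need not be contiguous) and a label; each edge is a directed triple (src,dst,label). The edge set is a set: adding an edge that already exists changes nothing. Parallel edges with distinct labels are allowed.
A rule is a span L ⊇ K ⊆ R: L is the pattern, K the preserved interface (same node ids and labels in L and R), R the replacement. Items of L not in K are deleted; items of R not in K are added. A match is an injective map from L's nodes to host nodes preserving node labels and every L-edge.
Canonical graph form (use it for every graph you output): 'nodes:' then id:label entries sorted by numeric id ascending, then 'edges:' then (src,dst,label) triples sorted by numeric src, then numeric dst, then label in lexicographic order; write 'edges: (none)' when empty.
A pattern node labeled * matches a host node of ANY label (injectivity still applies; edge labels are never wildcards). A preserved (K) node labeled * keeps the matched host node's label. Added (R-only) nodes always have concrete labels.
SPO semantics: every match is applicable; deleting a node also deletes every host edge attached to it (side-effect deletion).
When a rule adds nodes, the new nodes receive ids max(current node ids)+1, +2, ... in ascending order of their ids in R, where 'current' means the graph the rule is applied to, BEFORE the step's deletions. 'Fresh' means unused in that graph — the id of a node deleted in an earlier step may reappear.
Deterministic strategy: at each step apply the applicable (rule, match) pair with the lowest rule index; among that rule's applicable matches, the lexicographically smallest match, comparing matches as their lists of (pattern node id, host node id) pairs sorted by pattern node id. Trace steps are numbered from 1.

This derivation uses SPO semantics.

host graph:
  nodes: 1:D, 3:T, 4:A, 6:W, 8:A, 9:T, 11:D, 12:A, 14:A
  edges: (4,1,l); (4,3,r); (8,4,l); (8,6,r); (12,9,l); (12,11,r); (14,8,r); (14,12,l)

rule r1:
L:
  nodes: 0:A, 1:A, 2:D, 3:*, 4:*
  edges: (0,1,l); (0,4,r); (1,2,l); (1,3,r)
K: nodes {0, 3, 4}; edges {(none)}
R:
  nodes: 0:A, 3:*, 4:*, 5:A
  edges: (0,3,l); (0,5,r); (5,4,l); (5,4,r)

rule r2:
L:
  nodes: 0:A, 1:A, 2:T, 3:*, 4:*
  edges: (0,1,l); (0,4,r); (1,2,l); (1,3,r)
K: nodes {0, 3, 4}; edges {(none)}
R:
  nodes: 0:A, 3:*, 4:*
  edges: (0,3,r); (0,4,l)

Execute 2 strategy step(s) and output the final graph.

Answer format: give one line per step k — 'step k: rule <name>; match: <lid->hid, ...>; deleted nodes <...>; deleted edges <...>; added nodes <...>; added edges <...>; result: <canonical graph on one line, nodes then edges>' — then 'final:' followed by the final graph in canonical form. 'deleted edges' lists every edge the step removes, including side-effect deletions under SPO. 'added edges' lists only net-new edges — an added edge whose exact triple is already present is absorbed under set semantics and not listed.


step 1: rule r1; match: 0->8, 1->4, 2->1, 3->3, 4->6; deleted nodes 1, 4; deleted edges (4,1,l); (4,3,r); (8,4,l); (8,6,r); added nodes 15; added edges (8,3,l); (8,15,r); (15,6,l); (15,6,r); result: nodes: 3:T, 6:W, 8:A, 9:T, 11:D, 12:A, 14:A, 15:A edges: (8,3,l); (8,15,r); (12,9,l); (12,11,r); (14,8,r); (14,12,l); (15,6,l); (15,6,r)
step 2: rule r2; match: 0->14, 1->12, 2->9, 3->11, 4->8; deleted nodes 9, 12; deleted edges (12,9,l); (12,11,r); (14,8,r); (14,12,l); added nodes (none); added edges (14,8,l); (14,11,r); result: nodes: 3:T, 6:W, 8:A, 11:D, 14:A, 15:A edges: (8,3,l); (8,15,r); (14,8,l); (14,11,r); (15,6,l); (15,6,r)
final:
nodes: 3:T, 6:W, 8:A, 11:D, 14:A, 15:A
edges: (8,3,l); (8,15,r); (14,8,l); (14,11,r); (15,6,l); (15,6,r)
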